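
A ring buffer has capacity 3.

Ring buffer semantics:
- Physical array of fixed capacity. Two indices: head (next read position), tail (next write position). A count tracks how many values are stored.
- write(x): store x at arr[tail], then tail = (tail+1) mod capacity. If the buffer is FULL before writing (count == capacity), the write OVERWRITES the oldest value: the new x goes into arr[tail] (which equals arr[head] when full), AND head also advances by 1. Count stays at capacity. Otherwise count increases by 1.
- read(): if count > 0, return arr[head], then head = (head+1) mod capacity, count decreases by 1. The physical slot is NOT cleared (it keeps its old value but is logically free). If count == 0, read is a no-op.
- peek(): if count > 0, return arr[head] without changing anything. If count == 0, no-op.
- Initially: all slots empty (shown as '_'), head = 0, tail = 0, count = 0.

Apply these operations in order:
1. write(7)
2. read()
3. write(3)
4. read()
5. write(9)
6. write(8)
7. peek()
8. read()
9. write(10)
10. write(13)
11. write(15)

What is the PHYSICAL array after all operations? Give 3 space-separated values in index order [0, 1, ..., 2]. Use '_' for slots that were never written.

Answer: 15 10 13

Derivation:
After op 1 (write(7)): arr=[7 _ _] head=0 tail=1 count=1
After op 2 (read()): arr=[7 _ _] head=1 tail=1 count=0
After op 3 (write(3)): arr=[7 3 _] head=1 tail=2 count=1
After op 4 (read()): arr=[7 3 _] head=2 tail=2 count=0
After op 5 (write(9)): arr=[7 3 9] head=2 tail=0 count=1
After op 6 (write(8)): arr=[8 3 9] head=2 tail=1 count=2
After op 7 (peek()): arr=[8 3 9] head=2 tail=1 count=2
After op 8 (read()): arr=[8 3 9] head=0 tail=1 count=1
After op 9 (write(10)): arr=[8 10 9] head=0 tail=2 count=2
After op 10 (write(13)): arr=[8 10 13] head=0 tail=0 count=3
After op 11 (write(15)): arr=[15 10 13] head=1 tail=1 count=3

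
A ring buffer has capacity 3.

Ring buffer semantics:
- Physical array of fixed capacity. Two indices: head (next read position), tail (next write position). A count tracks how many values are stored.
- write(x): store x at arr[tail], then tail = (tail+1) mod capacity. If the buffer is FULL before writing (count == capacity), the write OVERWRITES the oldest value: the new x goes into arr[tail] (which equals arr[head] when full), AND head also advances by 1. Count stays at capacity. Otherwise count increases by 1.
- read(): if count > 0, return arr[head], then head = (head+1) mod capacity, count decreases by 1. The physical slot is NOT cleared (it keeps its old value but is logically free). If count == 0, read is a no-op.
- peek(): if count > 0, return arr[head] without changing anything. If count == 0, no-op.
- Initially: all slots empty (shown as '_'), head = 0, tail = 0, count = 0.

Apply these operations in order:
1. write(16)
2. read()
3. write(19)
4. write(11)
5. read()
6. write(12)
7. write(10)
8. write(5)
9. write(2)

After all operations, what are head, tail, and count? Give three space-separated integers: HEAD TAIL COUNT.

After op 1 (write(16)): arr=[16 _ _] head=0 tail=1 count=1
After op 2 (read()): arr=[16 _ _] head=1 tail=1 count=0
After op 3 (write(19)): arr=[16 19 _] head=1 tail=2 count=1
After op 4 (write(11)): arr=[16 19 11] head=1 tail=0 count=2
After op 5 (read()): arr=[16 19 11] head=2 tail=0 count=1
After op 6 (write(12)): arr=[12 19 11] head=2 tail=1 count=2
After op 7 (write(10)): arr=[12 10 11] head=2 tail=2 count=3
After op 8 (write(5)): arr=[12 10 5] head=0 tail=0 count=3
After op 9 (write(2)): arr=[2 10 5] head=1 tail=1 count=3

Answer: 1 1 3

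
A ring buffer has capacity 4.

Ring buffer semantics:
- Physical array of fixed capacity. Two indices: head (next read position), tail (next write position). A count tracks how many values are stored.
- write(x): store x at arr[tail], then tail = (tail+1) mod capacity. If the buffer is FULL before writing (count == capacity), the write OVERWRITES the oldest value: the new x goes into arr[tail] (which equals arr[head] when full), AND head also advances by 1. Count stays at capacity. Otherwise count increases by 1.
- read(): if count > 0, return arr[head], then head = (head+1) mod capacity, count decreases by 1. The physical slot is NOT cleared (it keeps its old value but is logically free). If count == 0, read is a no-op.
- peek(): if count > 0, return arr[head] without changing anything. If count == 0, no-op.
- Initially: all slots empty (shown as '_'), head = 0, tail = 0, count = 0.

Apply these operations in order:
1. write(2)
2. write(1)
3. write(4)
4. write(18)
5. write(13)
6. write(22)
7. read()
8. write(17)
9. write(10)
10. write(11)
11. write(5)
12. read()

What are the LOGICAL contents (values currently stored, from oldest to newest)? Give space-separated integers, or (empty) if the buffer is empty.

Answer: 10 11 5

Derivation:
After op 1 (write(2)): arr=[2 _ _ _] head=0 tail=1 count=1
After op 2 (write(1)): arr=[2 1 _ _] head=0 tail=2 count=2
After op 3 (write(4)): arr=[2 1 4 _] head=0 tail=3 count=3
After op 4 (write(18)): arr=[2 1 4 18] head=0 tail=0 count=4
After op 5 (write(13)): arr=[13 1 4 18] head=1 tail=1 count=4
After op 6 (write(22)): arr=[13 22 4 18] head=2 tail=2 count=4
After op 7 (read()): arr=[13 22 4 18] head=3 tail=2 count=3
After op 8 (write(17)): arr=[13 22 17 18] head=3 tail=3 count=4
After op 9 (write(10)): arr=[13 22 17 10] head=0 tail=0 count=4
After op 10 (write(11)): arr=[11 22 17 10] head=1 tail=1 count=4
After op 11 (write(5)): arr=[11 5 17 10] head=2 tail=2 count=4
After op 12 (read()): arr=[11 5 17 10] head=3 tail=2 count=3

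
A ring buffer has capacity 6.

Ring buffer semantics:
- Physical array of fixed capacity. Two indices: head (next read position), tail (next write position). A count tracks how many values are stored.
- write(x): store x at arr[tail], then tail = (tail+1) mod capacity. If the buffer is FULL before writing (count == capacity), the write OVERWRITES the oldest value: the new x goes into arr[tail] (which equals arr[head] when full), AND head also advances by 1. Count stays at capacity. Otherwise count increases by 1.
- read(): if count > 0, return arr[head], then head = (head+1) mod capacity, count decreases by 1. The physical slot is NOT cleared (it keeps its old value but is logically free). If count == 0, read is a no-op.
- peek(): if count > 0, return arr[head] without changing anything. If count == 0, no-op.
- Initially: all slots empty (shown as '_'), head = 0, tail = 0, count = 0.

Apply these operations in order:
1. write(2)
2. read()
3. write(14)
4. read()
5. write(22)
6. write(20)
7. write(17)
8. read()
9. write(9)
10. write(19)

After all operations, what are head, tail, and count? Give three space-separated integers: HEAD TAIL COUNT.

Answer: 3 1 4

Derivation:
After op 1 (write(2)): arr=[2 _ _ _ _ _] head=0 tail=1 count=1
After op 2 (read()): arr=[2 _ _ _ _ _] head=1 tail=1 count=0
After op 3 (write(14)): arr=[2 14 _ _ _ _] head=1 tail=2 count=1
After op 4 (read()): arr=[2 14 _ _ _ _] head=2 tail=2 count=0
After op 5 (write(22)): arr=[2 14 22 _ _ _] head=2 tail=3 count=1
After op 6 (write(20)): arr=[2 14 22 20 _ _] head=2 tail=4 count=2
After op 7 (write(17)): arr=[2 14 22 20 17 _] head=2 tail=5 count=3
After op 8 (read()): arr=[2 14 22 20 17 _] head=3 tail=5 count=2
After op 9 (write(9)): arr=[2 14 22 20 17 9] head=3 tail=0 count=3
After op 10 (write(19)): arr=[19 14 22 20 17 9] head=3 tail=1 count=4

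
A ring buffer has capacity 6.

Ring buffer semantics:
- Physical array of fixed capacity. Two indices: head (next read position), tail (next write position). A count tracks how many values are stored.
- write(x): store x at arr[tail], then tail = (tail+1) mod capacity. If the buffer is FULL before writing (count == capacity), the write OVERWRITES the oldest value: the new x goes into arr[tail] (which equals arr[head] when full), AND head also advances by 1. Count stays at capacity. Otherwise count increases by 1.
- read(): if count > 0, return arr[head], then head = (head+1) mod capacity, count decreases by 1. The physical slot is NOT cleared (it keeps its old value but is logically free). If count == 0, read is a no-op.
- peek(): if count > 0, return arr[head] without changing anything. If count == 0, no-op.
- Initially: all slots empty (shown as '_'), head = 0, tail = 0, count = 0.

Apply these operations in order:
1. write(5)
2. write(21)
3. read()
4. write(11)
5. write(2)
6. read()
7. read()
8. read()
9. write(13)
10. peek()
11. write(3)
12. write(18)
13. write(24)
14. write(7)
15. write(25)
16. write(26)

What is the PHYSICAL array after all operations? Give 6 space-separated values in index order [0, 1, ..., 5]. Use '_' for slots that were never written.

After op 1 (write(5)): arr=[5 _ _ _ _ _] head=0 tail=1 count=1
After op 2 (write(21)): arr=[5 21 _ _ _ _] head=0 tail=2 count=2
After op 3 (read()): arr=[5 21 _ _ _ _] head=1 tail=2 count=1
After op 4 (write(11)): arr=[5 21 11 _ _ _] head=1 tail=3 count=2
After op 5 (write(2)): arr=[5 21 11 2 _ _] head=1 tail=4 count=3
After op 6 (read()): arr=[5 21 11 2 _ _] head=2 tail=4 count=2
After op 7 (read()): arr=[5 21 11 2 _ _] head=3 tail=4 count=1
After op 8 (read()): arr=[5 21 11 2 _ _] head=4 tail=4 count=0
After op 9 (write(13)): arr=[5 21 11 2 13 _] head=4 tail=5 count=1
After op 10 (peek()): arr=[5 21 11 2 13 _] head=4 tail=5 count=1
After op 11 (write(3)): arr=[5 21 11 2 13 3] head=4 tail=0 count=2
After op 12 (write(18)): arr=[18 21 11 2 13 3] head=4 tail=1 count=3
After op 13 (write(24)): arr=[18 24 11 2 13 3] head=4 tail=2 count=4
After op 14 (write(7)): arr=[18 24 7 2 13 3] head=4 tail=3 count=5
After op 15 (write(25)): arr=[18 24 7 25 13 3] head=4 tail=4 count=6
After op 16 (write(26)): arr=[18 24 7 25 26 3] head=5 tail=5 count=6

Answer: 18 24 7 25 26 3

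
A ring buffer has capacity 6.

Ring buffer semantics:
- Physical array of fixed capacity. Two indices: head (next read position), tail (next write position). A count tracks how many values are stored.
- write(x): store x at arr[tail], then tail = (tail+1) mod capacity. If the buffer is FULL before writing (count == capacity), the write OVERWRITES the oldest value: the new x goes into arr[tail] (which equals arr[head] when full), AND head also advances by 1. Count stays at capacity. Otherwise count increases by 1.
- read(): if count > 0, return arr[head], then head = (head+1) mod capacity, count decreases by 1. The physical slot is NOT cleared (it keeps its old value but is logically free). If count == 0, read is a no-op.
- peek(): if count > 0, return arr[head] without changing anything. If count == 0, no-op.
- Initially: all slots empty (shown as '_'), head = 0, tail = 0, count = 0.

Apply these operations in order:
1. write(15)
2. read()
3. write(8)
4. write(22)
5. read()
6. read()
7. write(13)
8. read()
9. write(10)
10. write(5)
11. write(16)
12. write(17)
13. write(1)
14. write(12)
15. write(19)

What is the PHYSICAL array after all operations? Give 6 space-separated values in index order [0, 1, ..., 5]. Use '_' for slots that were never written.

After op 1 (write(15)): arr=[15 _ _ _ _ _] head=0 tail=1 count=1
After op 2 (read()): arr=[15 _ _ _ _ _] head=1 tail=1 count=0
After op 3 (write(8)): arr=[15 8 _ _ _ _] head=1 tail=2 count=1
After op 4 (write(22)): arr=[15 8 22 _ _ _] head=1 tail=3 count=2
After op 5 (read()): arr=[15 8 22 _ _ _] head=2 tail=3 count=1
After op 6 (read()): arr=[15 8 22 _ _ _] head=3 tail=3 count=0
After op 7 (write(13)): arr=[15 8 22 13 _ _] head=3 tail=4 count=1
After op 8 (read()): arr=[15 8 22 13 _ _] head=4 tail=4 count=0
After op 9 (write(10)): arr=[15 8 22 13 10 _] head=4 tail=5 count=1
After op 10 (write(5)): arr=[15 8 22 13 10 5] head=4 tail=0 count=2
After op 11 (write(16)): arr=[16 8 22 13 10 5] head=4 tail=1 count=3
After op 12 (write(17)): arr=[16 17 22 13 10 5] head=4 tail=2 count=4
After op 13 (write(1)): arr=[16 17 1 13 10 5] head=4 tail=3 count=5
After op 14 (write(12)): arr=[16 17 1 12 10 5] head=4 tail=4 count=6
After op 15 (write(19)): arr=[16 17 1 12 19 5] head=5 tail=5 count=6

Answer: 16 17 1 12 19 5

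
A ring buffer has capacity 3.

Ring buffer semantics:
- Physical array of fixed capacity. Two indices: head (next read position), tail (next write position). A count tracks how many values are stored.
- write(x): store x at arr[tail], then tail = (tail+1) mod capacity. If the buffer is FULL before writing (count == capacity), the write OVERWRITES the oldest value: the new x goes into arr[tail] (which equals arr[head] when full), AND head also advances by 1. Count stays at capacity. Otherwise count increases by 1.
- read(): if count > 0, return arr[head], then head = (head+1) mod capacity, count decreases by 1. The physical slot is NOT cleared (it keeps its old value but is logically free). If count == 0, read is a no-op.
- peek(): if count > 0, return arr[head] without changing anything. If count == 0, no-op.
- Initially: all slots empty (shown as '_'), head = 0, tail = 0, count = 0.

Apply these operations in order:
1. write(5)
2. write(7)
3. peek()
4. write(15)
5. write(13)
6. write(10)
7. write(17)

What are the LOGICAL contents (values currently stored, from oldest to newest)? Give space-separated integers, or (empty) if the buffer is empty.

After op 1 (write(5)): arr=[5 _ _] head=0 tail=1 count=1
After op 2 (write(7)): arr=[5 7 _] head=0 tail=2 count=2
After op 3 (peek()): arr=[5 7 _] head=0 tail=2 count=2
After op 4 (write(15)): arr=[5 7 15] head=0 tail=0 count=3
After op 5 (write(13)): arr=[13 7 15] head=1 tail=1 count=3
After op 6 (write(10)): arr=[13 10 15] head=2 tail=2 count=3
After op 7 (write(17)): arr=[13 10 17] head=0 tail=0 count=3

Answer: 13 10 17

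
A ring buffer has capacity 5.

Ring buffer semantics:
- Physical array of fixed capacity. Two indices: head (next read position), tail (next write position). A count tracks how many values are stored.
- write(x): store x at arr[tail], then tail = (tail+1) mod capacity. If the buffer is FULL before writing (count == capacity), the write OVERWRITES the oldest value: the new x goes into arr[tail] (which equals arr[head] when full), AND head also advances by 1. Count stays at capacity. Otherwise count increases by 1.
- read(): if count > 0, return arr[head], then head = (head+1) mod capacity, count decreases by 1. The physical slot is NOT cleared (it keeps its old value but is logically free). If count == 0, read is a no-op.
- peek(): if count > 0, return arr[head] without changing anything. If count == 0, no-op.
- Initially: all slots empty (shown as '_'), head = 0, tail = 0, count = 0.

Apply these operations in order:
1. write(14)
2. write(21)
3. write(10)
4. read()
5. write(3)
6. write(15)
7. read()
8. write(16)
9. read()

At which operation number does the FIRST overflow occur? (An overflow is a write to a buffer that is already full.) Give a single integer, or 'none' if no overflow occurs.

After op 1 (write(14)): arr=[14 _ _ _ _] head=0 tail=1 count=1
After op 2 (write(21)): arr=[14 21 _ _ _] head=0 tail=2 count=2
After op 3 (write(10)): arr=[14 21 10 _ _] head=0 tail=3 count=3
After op 4 (read()): arr=[14 21 10 _ _] head=1 tail=3 count=2
After op 5 (write(3)): arr=[14 21 10 3 _] head=1 tail=4 count=3
After op 6 (write(15)): arr=[14 21 10 3 15] head=1 tail=0 count=4
After op 7 (read()): arr=[14 21 10 3 15] head=2 tail=0 count=3
After op 8 (write(16)): arr=[16 21 10 3 15] head=2 tail=1 count=4
After op 9 (read()): arr=[16 21 10 3 15] head=3 tail=1 count=3

Answer: none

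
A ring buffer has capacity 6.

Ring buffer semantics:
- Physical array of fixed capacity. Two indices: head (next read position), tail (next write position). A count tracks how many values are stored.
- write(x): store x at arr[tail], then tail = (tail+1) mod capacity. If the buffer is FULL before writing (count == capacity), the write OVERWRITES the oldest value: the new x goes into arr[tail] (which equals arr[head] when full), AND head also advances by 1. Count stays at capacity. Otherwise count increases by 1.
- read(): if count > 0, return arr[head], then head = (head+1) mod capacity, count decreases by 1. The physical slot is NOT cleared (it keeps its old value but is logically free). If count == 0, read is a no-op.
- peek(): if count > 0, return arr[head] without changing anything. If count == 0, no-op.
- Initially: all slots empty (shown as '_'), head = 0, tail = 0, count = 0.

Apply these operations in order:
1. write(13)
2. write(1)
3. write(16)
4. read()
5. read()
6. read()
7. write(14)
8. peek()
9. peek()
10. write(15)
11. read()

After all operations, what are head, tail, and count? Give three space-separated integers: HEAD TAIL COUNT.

After op 1 (write(13)): arr=[13 _ _ _ _ _] head=0 tail=1 count=1
After op 2 (write(1)): arr=[13 1 _ _ _ _] head=0 tail=2 count=2
After op 3 (write(16)): arr=[13 1 16 _ _ _] head=0 tail=3 count=3
After op 4 (read()): arr=[13 1 16 _ _ _] head=1 tail=3 count=2
After op 5 (read()): arr=[13 1 16 _ _ _] head=2 tail=3 count=1
After op 6 (read()): arr=[13 1 16 _ _ _] head=3 tail=3 count=0
After op 7 (write(14)): arr=[13 1 16 14 _ _] head=3 tail=4 count=1
After op 8 (peek()): arr=[13 1 16 14 _ _] head=3 tail=4 count=1
After op 9 (peek()): arr=[13 1 16 14 _ _] head=3 tail=4 count=1
After op 10 (write(15)): arr=[13 1 16 14 15 _] head=3 tail=5 count=2
After op 11 (read()): arr=[13 1 16 14 15 _] head=4 tail=5 count=1

Answer: 4 5 1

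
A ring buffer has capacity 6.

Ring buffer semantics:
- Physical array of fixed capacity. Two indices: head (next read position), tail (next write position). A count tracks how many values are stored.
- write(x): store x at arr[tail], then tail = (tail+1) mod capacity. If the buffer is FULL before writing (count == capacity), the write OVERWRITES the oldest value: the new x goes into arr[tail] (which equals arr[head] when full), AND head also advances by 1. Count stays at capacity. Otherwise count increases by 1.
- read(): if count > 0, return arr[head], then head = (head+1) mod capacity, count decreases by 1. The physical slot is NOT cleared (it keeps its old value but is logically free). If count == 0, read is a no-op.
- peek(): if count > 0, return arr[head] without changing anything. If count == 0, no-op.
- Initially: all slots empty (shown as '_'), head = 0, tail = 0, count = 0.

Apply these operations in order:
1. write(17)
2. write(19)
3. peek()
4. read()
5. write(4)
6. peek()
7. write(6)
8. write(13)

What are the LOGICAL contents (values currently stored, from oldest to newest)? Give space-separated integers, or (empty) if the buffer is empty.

Answer: 19 4 6 13

Derivation:
After op 1 (write(17)): arr=[17 _ _ _ _ _] head=0 tail=1 count=1
After op 2 (write(19)): arr=[17 19 _ _ _ _] head=0 tail=2 count=2
After op 3 (peek()): arr=[17 19 _ _ _ _] head=0 tail=2 count=2
After op 4 (read()): arr=[17 19 _ _ _ _] head=1 tail=2 count=1
After op 5 (write(4)): arr=[17 19 4 _ _ _] head=1 tail=3 count=2
After op 6 (peek()): arr=[17 19 4 _ _ _] head=1 tail=3 count=2
After op 7 (write(6)): arr=[17 19 4 6 _ _] head=1 tail=4 count=3
After op 8 (write(13)): arr=[17 19 4 6 13 _] head=1 tail=5 count=4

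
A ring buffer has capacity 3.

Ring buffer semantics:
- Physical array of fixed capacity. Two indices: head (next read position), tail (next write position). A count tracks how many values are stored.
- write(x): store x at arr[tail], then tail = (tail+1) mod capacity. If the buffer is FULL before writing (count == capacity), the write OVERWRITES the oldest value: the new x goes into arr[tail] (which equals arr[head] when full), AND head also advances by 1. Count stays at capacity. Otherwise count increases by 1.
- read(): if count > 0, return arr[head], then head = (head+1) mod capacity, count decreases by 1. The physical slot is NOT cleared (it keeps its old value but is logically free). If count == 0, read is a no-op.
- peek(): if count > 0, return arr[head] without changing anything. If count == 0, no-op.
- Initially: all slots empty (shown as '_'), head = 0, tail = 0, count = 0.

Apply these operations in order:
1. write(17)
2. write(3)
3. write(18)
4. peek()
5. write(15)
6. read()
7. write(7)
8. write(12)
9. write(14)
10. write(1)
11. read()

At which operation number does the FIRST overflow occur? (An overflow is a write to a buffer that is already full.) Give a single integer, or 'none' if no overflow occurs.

Answer: 5

Derivation:
After op 1 (write(17)): arr=[17 _ _] head=0 tail=1 count=1
After op 2 (write(3)): arr=[17 3 _] head=0 tail=2 count=2
After op 3 (write(18)): arr=[17 3 18] head=0 tail=0 count=3
After op 4 (peek()): arr=[17 3 18] head=0 tail=0 count=3
After op 5 (write(15)): arr=[15 3 18] head=1 tail=1 count=3
After op 6 (read()): arr=[15 3 18] head=2 tail=1 count=2
After op 7 (write(7)): arr=[15 7 18] head=2 tail=2 count=3
After op 8 (write(12)): arr=[15 7 12] head=0 tail=0 count=3
After op 9 (write(14)): arr=[14 7 12] head=1 tail=1 count=3
After op 10 (write(1)): arr=[14 1 12] head=2 tail=2 count=3
After op 11 (read()): arr=[14 1 12] head=0 tail=2 count=2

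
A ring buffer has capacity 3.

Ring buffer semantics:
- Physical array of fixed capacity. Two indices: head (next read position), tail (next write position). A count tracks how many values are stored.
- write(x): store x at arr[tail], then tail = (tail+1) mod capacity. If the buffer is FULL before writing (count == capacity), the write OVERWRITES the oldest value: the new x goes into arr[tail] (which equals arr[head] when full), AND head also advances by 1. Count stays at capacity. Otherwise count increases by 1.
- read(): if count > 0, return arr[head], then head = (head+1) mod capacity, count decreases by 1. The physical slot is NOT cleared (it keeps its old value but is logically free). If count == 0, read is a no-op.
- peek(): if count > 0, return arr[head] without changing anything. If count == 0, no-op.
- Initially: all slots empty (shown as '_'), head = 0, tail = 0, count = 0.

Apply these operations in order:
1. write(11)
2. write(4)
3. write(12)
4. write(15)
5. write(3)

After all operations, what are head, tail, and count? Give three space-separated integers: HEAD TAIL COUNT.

After op 1 (write(11)): arr=[11 _ _] head=0 tail=1 count=1
After op 2 (write(4)): arr=[11 4 _] head=0 tail=2 count=2
After op 3 (write(12)): arr=[11 4 12] head=0 tail=0 count=3
After op 4 (write(15)): arr=[15 4 12] head=1 tail=1 count=3
After op 5 (write(3)): arr=[15 3 12] head=2 tail=2 count=3

Answer: 2 2 3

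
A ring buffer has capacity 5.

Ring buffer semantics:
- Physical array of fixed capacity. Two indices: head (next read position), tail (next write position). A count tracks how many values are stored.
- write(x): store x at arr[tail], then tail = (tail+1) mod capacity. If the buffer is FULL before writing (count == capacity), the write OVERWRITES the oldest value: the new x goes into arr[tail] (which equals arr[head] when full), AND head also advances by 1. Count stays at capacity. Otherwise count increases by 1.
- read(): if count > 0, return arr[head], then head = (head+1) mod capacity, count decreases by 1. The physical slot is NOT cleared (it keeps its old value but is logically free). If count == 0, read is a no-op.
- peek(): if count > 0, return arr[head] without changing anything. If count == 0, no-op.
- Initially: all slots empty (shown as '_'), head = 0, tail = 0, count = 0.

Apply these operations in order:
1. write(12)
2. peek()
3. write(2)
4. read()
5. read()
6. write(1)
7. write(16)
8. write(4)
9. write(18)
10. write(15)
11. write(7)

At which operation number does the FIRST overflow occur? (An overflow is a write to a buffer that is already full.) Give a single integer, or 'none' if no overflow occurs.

After op 1 (write(12)): arr=[12 _ _ _ _] head=0 tail=1 count=1
After op 2 (peek()): arr=[12 _ _ _ _] head=0 tail=1 count=1
After op 3 (write(2)): arr=[12 2 _ _ _] head=0 tail=2 count=2
After op 4 (read()): arr=[12 2 _ _ _] head=1 tail=2 count=1
After op 5 (read()): arr=[12 2 _ _ _] head=2 tail=2 count=0
After op 6 (write(1)): arr=[12 2 1 _ _] head=2 tail=3 count=1
After op 7 (write(16)): arr=[12 2 1 16 _] head=2 tail=4 count=2
After op 8 (write(4)): arr=[12 2 1 16 4] head=2 tail=0 count=3
After op 9 (write(18)): arr=[18 2 1 16 4] head=2 tail=1 count=4
After op 10 (write(15)): arr=[18 15 1 16 4] head=2 tail=2 count=5
After op 11 (write(7)): arr=[18 15 7 16 4] head=3 tail=3 count=5

Answer: 11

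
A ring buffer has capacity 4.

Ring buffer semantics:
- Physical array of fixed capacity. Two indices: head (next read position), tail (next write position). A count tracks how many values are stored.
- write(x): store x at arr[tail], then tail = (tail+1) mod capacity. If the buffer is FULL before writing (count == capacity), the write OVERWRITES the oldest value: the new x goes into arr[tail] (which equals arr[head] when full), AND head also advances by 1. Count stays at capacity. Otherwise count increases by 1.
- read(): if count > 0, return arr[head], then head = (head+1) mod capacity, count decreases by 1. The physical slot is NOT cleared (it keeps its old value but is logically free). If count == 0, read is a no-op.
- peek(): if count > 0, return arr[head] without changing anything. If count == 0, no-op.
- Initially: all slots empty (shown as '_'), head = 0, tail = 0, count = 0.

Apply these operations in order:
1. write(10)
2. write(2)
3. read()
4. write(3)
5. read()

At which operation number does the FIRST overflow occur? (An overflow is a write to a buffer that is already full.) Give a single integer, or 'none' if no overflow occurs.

After op 1 (write(10)): arr=[10 _ _ _] head=0 tail=1 count=1
After op 2 (write(2)): arr=[10 2 _ _] head=0 tail=2 count=2
After op 3 (read()): arr=[10 2 _ _] head=1 tail=2 count=1
After op 4 (write(3)): arr=[10 2 3 _] head=1 tail=3 count=2
After op 5 (read()): arr=[10 2 3 _] head=2 tail=3 count=1

Answer: none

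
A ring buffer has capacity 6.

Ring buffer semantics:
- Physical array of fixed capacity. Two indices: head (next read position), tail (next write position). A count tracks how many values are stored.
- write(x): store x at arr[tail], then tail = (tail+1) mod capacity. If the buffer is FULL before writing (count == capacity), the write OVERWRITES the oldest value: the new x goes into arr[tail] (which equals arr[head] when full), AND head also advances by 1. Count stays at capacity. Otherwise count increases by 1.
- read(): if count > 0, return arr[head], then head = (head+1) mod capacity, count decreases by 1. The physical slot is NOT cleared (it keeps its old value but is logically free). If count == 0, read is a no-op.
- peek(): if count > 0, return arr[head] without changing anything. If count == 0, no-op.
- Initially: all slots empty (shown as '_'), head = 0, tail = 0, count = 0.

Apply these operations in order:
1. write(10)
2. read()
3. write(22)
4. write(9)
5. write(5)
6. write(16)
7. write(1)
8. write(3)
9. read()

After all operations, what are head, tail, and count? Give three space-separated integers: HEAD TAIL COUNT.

Answer: 2 1 5

Derivation:
After op 1 (write(10)): arr=[10 _ _ _ _ _] head=0 tail=1 count=1
After op 2 (read()): arr=[10 _ _ _ _ _] head=1 tail=1 count=0
After op 3 (write(22)): arr=[10 22 _ _ _ _] head=1 tail=2 count=1
After op 4 (write(9)): arr=[10 22 9 _ _ _] head=1 tail=3 count=2
After op 5 (write(5)): arr=[10 22 9 5 _ _] head=1 tail=4 count=3
After op 6 (write(16)): arr=[10 22 9 5 16 _] head=1 tail=5 count=4
After op 7 (write(1)): arr=[10 22 9 5 16 1] head=1 tail=0 count=5
After op 8 (write(3)): arr=[3 22 9 5 16 1] head=1 tail=1 count=6
After op 9 (read()): arr=[3 22 9 5 16 1] head=2 tail=1 count=5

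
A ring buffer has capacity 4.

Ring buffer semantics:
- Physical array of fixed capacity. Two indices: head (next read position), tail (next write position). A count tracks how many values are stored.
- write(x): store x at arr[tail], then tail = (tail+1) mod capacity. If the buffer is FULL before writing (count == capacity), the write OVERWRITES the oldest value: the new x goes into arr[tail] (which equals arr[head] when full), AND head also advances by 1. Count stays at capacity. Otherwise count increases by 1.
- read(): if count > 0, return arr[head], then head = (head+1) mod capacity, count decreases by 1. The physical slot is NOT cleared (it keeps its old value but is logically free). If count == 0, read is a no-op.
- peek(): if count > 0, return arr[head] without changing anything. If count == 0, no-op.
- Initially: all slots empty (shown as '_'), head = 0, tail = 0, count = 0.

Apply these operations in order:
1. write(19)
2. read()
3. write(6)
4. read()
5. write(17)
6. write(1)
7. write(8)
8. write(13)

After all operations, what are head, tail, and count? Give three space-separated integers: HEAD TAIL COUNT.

Answer: 2 2 4

Derivation:
After op 1 (write(19)): arr=[19 _ _ _] head=0 tail=1 count=1
After op 2 (read()): arr=[19 _ _ _] head=1 tail=1 count=0
After op 3 (write(6)): arr=[19 6 _ _] head=1 tail=2 count=1
After op 4 (read()): arr=[19 6 _ _] head=2 tail=2 count=0
After op 5 (write(17)): arr=[19 6 17 _] head=2 tail=3 count=1
After op 6 (write(1)): arr=[19 6 17 1] head=2 tail=0 count=2
After op 7 (write(8)): arr=[8 6 17 1] head=2 tail=1 count=3
After op 8 (write(13)): arr=[8 13 17 1] head=2 tail=2 count=4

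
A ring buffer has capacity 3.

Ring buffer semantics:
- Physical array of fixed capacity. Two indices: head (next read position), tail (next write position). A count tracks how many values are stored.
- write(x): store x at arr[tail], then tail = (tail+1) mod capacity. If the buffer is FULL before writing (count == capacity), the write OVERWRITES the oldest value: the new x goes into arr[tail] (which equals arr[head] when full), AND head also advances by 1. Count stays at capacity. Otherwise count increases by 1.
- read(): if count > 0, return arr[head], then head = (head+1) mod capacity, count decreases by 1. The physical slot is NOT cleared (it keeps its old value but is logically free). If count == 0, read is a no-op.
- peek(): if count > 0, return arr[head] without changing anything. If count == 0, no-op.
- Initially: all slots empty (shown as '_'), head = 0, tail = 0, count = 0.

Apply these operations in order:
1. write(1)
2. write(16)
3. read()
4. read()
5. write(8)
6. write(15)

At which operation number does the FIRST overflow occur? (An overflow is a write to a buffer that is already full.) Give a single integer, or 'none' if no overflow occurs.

After op 1 (write(1)): arr=[1 _ _] head=0 tail=1 count=1
After op 2 (write(16)): arr=[1 16 _] head=0 tail=2 count=2
After op 3 (read()): arr=[1 16 _] head=1 tail=2 count=1
After op 4 (read()): arr=[1 16 _] head=2 tail=2 count=0
After op 5 (write(8)): arr=[1 16 8] head=2 tail=0 count=1
After op 6 (write(15)): arr=[15 16 8] head=2 tail=1 count=2

Answer: none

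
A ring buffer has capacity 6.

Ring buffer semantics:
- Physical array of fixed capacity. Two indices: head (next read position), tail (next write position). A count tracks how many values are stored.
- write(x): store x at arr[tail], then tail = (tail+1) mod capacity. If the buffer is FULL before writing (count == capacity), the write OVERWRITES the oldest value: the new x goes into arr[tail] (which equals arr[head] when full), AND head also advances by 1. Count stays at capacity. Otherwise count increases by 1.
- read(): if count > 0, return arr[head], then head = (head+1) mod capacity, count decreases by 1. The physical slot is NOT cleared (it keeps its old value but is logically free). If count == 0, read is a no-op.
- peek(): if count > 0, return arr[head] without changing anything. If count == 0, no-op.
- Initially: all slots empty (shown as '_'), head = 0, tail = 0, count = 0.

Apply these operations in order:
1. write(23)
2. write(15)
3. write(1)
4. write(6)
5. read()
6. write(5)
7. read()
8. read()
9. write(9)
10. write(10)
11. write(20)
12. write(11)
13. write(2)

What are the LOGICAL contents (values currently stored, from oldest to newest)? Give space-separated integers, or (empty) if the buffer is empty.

Answer: 5 9 10 20 11 2

Derivation:
After op 1 (write(23)): arr=[23 _ _ _ _ _] head=0 tail=1 count=1
After op 2 (write(15)): arr=[23 15 _ _ _ _] head=0 tail=2 count=2
After op 3 (write(1)): arr=[23 15 1 _ _ _] head=0 tail=3 count=3
After op 4 (write(6)): arr=[23 15 1 6 _ _] head=0 tail=4 count=4
After op 5 (read()): arr=[23 15 1 6 _ _] head=1 tail=4 count=3
After op 6 (write(5)): arr=[23 15 1 6 5 _] head=1 tail=5 count=4
After op 7 (read()): arr=[23 15 1 6 5 _] head=2 tail=5 count=3
After op 8 (read()): arr=[23 15 1 6 5 _] head=3 tail=5 count=2
After op 9 (write(9)): arr=[23 15 1 6 5 9] head=3 tail=0 count=3
After op 10 (write(10)): arr=[10 15 1 6 5 9] head=3 tail=1 count=4
After op 11 (write(20)): arr=[10 20 1 6 5 9] head=3 tail=2 count=5
After op 12 (write(11)): arr=[10 20 11 6 5 9] head=3 tail=3 count=6
After op 13 (write(2)): arr=[10 20 11 2 5 9] head=4 tail=4 count=6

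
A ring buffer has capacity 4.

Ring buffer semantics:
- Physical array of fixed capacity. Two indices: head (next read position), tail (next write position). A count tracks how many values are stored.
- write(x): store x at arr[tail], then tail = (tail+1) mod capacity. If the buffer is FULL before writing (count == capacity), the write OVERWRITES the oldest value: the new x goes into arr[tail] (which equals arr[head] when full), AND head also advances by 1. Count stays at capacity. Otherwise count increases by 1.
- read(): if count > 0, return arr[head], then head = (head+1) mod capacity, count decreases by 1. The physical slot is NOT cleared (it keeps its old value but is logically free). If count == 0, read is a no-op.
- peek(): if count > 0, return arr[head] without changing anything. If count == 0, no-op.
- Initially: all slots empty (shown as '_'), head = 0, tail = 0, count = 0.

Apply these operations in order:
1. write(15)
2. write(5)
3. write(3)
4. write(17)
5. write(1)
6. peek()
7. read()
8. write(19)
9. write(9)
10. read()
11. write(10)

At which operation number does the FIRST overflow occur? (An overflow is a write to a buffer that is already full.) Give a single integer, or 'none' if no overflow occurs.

Answer: 5

Derivation:
After op 1 (write(15)): arr=[15 _ _ _] head=0 tail=1 count=1
After op 2 (write(5)): arr=[15 5 _ _] head=0 tail=2 count=2
After op 3 (write(3)): arr=[15 5 3 _] head=0 tail=3 count=3
After op 4 (write(17)): arr=[15 5 3 17] head=0 tail=0 count=4
After op 5 (write(1)): arr=[1 5 3 17] head=1 tail=1 count=4
After op 6 (peek()): arr=[1 5 3 17] head=1 tail=1 count=4
After op 7 (read()): arr=[1 5 3 17] head=2 tail=1 count=3
After op 8 (write(19)): arr=[1 19 3 17] head=2 tail=2 count=4
After op 9 (write(9)): arr=[1 19 9 17] head=3 tail=3 count=4
After op 10 (read()): arr=[1 19 9 17] head=0 tail=3 count=3
After op 11 (write(10)): arr=[1 19 9 10] head=0 tail=0 count=4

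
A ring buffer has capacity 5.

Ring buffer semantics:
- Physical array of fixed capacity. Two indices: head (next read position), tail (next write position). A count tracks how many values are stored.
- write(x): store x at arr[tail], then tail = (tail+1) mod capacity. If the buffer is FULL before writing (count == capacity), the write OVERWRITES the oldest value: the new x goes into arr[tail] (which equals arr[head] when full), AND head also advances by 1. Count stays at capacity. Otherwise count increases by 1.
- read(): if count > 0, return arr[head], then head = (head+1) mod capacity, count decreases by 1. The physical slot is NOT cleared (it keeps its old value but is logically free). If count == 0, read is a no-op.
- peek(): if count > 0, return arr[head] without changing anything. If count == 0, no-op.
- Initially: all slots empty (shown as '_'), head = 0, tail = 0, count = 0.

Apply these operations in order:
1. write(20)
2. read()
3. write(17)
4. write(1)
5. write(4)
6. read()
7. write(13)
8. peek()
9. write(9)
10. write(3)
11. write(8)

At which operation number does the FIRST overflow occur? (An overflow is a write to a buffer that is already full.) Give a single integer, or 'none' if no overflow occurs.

After op 1 (write(20)): arr=[20 _ _ _ _] head=0 tail=1 count=1
After op 2 (read()): arr=[20 _ _ _ _] head=1 tail=1 count=0
After op 3 (write(17)): arr=[20 17 _ _ _] head=1 tail=2 count=1
After op 4 (write(1)): arr=[20 17 1 _ _] head=1 tail=3 count=2
After op 5 (write(4)): arr=[20 17 1 4 _] head=1 tail=4 count=3
After op 6 (read()): arr=[20 17 1 4 _] head=2 tail=4 count=2
After op 7 (write(13)): arr=[20 17 1 4 13] head=2 tail=0 count=3
After op 8 (peek()): arr=[20 17 1 4 13] head=2 tail=0 count=3
After op 9 (write(9)): arr=[9 17 1 4 13] head=2 tail=1 count=4
After op 10 (write(3)): arr=[9 3 1 4 13] head=2 tail=2 count=5
After op 11 (write(8)): arr=[9 3 8 4 13] head=3 tail=3 count=5

Answer: 11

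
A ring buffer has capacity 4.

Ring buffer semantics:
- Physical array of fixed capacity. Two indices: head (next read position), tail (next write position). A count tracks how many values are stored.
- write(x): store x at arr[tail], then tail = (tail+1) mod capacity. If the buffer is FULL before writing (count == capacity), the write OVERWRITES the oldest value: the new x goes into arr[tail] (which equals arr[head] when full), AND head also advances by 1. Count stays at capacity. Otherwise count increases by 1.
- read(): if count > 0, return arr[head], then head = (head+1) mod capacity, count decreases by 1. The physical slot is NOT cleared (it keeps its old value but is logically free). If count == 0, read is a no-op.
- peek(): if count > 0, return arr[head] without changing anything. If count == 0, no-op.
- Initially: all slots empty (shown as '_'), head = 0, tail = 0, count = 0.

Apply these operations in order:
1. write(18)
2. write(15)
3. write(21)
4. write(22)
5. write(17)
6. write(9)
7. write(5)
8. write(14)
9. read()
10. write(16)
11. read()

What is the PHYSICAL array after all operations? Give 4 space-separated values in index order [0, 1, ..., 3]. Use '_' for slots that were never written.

Answer: 16 9 5 14

Derivation:
After op 1 (write(18)): arr=[18 _ _ _] head=0 tail=1 count=1
After op 2 (write(15)): arr=[18 15 _ _] head=0 tail=2 count=2
After op 3 (write(21)): arr=[18 15 21 _] head=0 tail=3 count=3
After op 4 (write(22)): arr=[18 15 21 22] head=0 tail=0 count=4
After op 5 (write(17)): arr=[17 15 21 22] head=1 tail=1 count=4
After op 6 (write(9)): arr=[17 9 21 22] head=2 tail=2 count=4
After op 7 (write(5)): arr=[17 9 5 22] head=3 tail=3 count=4
After op 8 (write(14)): arr=[17 9 5 14] head=0 tail=0 count=4
After op 9 (read()): arr=[17 9 5 14] head=1 tail=0 count=3
After op 10 (write(16)): arr=[16 9 5 14] head=1 tail=1 count=4
After op 11 (read()): arr=[16 9 5 14] head=2 tail=1 count=3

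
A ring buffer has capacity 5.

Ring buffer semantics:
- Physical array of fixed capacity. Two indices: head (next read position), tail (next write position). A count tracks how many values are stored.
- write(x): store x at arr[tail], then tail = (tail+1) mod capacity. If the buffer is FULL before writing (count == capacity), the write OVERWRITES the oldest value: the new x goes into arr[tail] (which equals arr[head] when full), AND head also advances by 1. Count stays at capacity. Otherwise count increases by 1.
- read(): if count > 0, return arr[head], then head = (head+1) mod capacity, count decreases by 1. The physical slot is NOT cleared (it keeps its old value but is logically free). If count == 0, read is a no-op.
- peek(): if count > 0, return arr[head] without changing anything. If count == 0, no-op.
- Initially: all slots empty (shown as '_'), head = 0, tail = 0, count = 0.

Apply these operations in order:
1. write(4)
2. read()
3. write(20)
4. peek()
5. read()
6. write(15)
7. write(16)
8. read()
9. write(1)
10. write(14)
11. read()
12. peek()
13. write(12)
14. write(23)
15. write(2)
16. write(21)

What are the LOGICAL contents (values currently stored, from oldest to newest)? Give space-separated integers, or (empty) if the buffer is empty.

Answer: 14 12 23 2 21

Derivation:
After op 1 (write(4)): arr=[4 _ _ _ _] head=0 tail=1 count=1
After op 2 (read()): arr=[4 _ _ _ _] head=1 tail=1 count=0
After op 3 (write(20)): arr=[4 20 _ _ _] head=1 tail=2 count=1
After op 4 (peek()): arr=[4 20 _ _ _] head=1 tail=2 count=1
After op 5 (read()): arr=[4 20 _ _ _] head=2 tail=2 count=0
After op 6 (write(15)): arr=[4 20 15 _ _] head=2 tail=3 count=1
After op 7 (write(16)): arr=[4 20 15 16 _] head=2 tail=4 count=2
After op 8 (read()): arr=[4 20 15 16 _] head=3 tail=4 count=1
After op 9 (write(1)): arr=[4 20 15 16 1] head=3 tail=0 count=2
After op 10 (write(14)): arr=[14 20 15 16 1] head=3 tail=1 count=3
After op 11 (read()): arr=[14 20 15 16 1] head=4 tail=1 count=2
After op 12 (peek()): arr=[14 20 15 16 1] head=4 tail=1 count=2
After op 13 (write(12)): arr=[14 12 15 16 1] head=4 tail=2 count=3
After op 14 (write(23)): arr=[14 12 23 16 1] head=4 tail=3 count=4
After op 15 (write(2)): arr=[14 12 23 2 1] head=4 tail=4 count=5
After op 16 (write(21)): arr=[14 12 23 2 21] head=0 tail=0 count=5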